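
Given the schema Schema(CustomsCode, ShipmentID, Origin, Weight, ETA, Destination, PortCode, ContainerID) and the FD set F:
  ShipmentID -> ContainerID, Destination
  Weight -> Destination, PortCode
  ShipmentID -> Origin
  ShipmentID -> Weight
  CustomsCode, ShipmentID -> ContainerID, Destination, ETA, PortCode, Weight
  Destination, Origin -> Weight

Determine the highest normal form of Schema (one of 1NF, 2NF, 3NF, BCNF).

Candidate key: {CustomsCode, ShipmentID}. Prime attributes: {CustomsCode, ShipmentID}.
For ShipmentID -> ContainerID, Destination we have {ShipmentID}⁺ = {ContainerID, Destination, Origin, PortCode, ShipmentID, Weight}; {ShipmentID} is not a superkey, so BCNF fails.
Because {ContainerID, Destination} are non-prime and the left side of ShipmentID -> ContainerID, Destination is not a superkey, the relation is not in 3NF.
Since {ShipmentID} ⊂ {CustomsCode, ShipmentID} and {ShipmentID}⁺ ⊇ {ContainerID, Destination, Origin, PortCode, Weight} with {ContainerID, Destination, Origin, PortCode, Weight} non-prime, there is a partial dependency; 2NF fails.

1NF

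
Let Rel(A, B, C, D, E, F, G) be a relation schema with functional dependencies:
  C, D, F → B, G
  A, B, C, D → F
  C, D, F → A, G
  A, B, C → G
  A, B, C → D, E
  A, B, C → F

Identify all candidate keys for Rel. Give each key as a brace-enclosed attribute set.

{C} never appears on the right of any FD, so every key must include it.
{A, B, C}⁺ = {A, B, C, D, E, F, G}, which is every attribute, so {A, B, C} is a candidate key.
{C, D, F}⁺ = {A, B, C, D, E, F, G}, which is every attribute, so {C, D, F} is a candidate key.
These are minimal and exhaustive — every other superkey contains one of them.

{A, B, C}, {C, D, F}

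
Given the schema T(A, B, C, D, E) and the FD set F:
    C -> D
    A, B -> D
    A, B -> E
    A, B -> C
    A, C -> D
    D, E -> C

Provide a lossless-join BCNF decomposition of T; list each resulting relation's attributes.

Candidate key of the original relation: {A, B}.
{A, B, C, D, E}: {C} determines {C, D} here but is not a superkey — split on C -> D, giving {C, D} and {A, B, C, E}.
{C, D} is in BCNF.
{A, B, C, E} is in BCNF.

{A, B, C, E}; {C, D}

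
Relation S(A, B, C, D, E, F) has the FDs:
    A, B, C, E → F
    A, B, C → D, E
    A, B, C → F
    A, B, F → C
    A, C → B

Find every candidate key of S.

{A, B, F}, {A, C}

Attributes never on any right-hand side: {A} — every candidate key must contain it.
{A, C}⁺ = {A, B, C, D, E, F} — all of the relation — so {A, C} is a candidate key.
{A, B, F}⁺ = {A, B, C, D, E, F} — all of the relation — so {A, B, F} is a candidate key.
Any other superkey properly contains one of these, so there are no further candidate keys.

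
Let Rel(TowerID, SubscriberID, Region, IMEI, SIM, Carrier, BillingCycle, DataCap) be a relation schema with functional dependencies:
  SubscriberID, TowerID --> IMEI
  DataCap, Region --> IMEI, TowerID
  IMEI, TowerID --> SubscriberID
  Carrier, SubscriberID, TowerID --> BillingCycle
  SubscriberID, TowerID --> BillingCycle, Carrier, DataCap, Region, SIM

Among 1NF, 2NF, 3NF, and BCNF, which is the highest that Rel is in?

BCNF

Candidate keys: {DataCap, Region}, {IMEI, TowerID}, {SubscriberID, TowerID}. Prime attributes: {DataCap, IMEI, Region, SubscriberID, TowerID}.
Every FD has a superkey on the left, so the relation is in BCNF.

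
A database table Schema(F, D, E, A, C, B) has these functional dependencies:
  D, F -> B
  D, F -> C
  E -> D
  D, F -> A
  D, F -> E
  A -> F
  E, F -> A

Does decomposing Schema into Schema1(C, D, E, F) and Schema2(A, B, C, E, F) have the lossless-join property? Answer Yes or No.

Common attributes: {C, E, F}; their closure is {A, B, C, D, E, F}.
Since Schema1 ⊆ {A, B, C, D, E, F}, the intersection is a superkey of Schema1; the decomposition is lossless.

Yes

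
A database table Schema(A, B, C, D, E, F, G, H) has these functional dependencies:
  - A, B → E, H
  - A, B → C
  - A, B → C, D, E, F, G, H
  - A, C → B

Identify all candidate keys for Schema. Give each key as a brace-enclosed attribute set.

No FD produces {A}, so it must be in every candidate key.
{A, B}⁺ = {A, B, C, D, E, F, G, H}, which is every attribute, so {A, B} is a candidate key.
{A, C}⁺ = {A, B, C, D, E, F, G, H}, which is every attribute, so {A, C} is a candidate key.
Any other superkey properly contains one of these, so there are no further candidate keys.

{A, B}, {A, C}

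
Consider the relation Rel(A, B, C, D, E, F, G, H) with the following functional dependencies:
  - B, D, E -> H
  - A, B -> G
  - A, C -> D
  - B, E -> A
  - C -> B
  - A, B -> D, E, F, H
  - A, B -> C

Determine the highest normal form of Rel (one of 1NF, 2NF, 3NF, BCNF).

Candidate keys: {A, B}, {A, C}, {B, E}, {C, E}. Prime attributes: {A, B, C, E}.
C -> B breaks BCNF: {C}⁺ = {B, C}, so {C} is not a superkey.
Since {B} ⊆ prime attributes and every other non-superkey FD also has a prime right side, the schema is in 3NF.

3NF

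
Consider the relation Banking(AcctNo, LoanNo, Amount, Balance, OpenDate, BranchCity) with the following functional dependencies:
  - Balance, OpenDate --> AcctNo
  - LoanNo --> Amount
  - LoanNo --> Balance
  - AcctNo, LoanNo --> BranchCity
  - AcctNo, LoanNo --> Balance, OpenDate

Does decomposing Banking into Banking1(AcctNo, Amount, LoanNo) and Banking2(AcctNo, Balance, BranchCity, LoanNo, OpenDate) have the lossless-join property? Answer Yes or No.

Yes

Common attributes: {AcctNo, LoanNo}; their closure is {AcctNo, Amount, Balance, BranchCity, LoanNo, OpenDate}.
This includes all of Banking1, so the common attributes are a superkey of Banking1 — the join is lossless.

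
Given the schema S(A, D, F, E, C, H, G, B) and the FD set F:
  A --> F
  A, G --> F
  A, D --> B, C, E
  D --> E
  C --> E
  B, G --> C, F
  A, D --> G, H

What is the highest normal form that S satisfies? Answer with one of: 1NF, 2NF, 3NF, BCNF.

1NF

Candidate key: {A, D}. Prime attributes: {A, D}.
A --> F: {A}⁺ = {A, F}, which is not all of the attributes, so the left side is not a superkey — BCNF is violated.
Because {F} is non-prime and the left side of A --> F is not a superkey, the relation is not in 3NF.
The proper key subset {A} of {A, D} determines non-prime {F}, so the relation is not even in 2NF.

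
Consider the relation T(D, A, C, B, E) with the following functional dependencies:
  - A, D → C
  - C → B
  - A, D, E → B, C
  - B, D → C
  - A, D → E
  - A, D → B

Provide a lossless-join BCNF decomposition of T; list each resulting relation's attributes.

Candidate key of the original relation: {A, D}.
In {A, B, C, D, E}, {C} is not a superkey ({C}⁺ restricted to this set is {B, C}), so split on C → B into {B, C} and {A, C, D, E}.
{B, C} has no BCNF violation.
{A, C, D, E} has no BCNF violation.

{A, C, D, E}; {B, C}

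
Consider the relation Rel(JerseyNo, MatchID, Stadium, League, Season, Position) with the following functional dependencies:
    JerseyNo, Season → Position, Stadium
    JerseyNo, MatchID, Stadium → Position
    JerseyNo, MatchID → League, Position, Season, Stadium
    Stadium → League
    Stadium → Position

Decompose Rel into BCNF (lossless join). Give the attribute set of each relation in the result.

{JerseyNo, MatchID, Season}; {JerseyNo, Season, Stadium}; {League, Position, Stadium}

Candidate key of the original relation: {JerseyNo, MatchID}.
{JerseyNo, League, MatchID, Position, Season, Stadium}: {JerseyNo, Season} determines {JerseyNo, League, Position, Season, Stadium} here but is not a superkey — split on JerseyNo, Season → League, Position, Stadium, giving {JerseyNo, League, Position, Season, Stadium} and {JerseyNo, MatchID, Season}.
{JerseyNo, League, Position, Season, Stadium}: {Stadium} determines {League, Position, Stadium} here but is not a superkey — split on Stadium → League, Position, giving {League, Position, Stadium} and {JerseyNo, Season, Stadium}.
{League, Position, Stadium}: every determinant is a superkey — BCNF.
{JerseyNo, Season, Stadium}: every determinant is a superkey — BCNF.
{JerseyNo, MatchID, Season}: every determinant is a superkey — BCNF.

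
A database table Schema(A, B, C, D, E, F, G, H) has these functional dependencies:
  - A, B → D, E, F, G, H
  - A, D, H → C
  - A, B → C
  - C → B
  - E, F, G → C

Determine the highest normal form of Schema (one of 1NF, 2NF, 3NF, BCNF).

Candidate keys: {A, B}, {A, C}, {A, D, H}, {A, E, F, G}. Prime attributes: {A, B, C, D, E, F, G, H}.
C → B: {C}⁺ = {B, C}, which is not all of the attributes, so the left side is not a superkey — BCNF is violated.
Its right-hand attributes {B} are all prime, as are those of every other non-superkey FD — the relation is in 3NF.

3NF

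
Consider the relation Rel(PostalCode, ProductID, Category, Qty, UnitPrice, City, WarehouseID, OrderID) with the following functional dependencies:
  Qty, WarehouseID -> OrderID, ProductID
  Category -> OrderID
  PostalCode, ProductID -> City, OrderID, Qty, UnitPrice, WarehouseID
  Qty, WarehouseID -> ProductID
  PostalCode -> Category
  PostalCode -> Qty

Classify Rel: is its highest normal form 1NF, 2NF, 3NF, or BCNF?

Candidate keys: {PostalCode, ProductID}, {PostalCode, WarehouseID}. Prime attributes: {PostalCode, ProductID, WarehouseID}.
Qty, WarehouseID -> OrderID, ProductID breaks BCNF: {Qty, WarehouseID}⁺ = {OrderID, ProductID, Qty, WarehouseID}, so {Qty, WarehouseID} is not a superkey.
Qty, WarehouseID -> OrderID, ProductID has non-prime {OrderID} on the right and a non-superkey on the left, so 3NF fails.
{PostalCode} is a proper subset of the key {PostalCode, ProductID}, and {PostalCode}⁺ contains the non-prime attributes {Category, OrderID, Qty} — a partial dependency, so 2NF is violated.

1NF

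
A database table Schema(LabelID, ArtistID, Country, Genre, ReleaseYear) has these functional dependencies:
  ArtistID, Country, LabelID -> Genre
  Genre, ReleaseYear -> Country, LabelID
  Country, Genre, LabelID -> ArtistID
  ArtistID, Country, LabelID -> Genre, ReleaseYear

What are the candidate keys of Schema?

{ArtistID, Country, LabelID}, {Country, Genre, LabelID}, {Genre, ReleaseYear}

{Genre, ReleaseYear}⁺ = {ArtistID, Country, Genre, LabelID, ReleaseYear} — all of the relation — so {Genre, ReleaseYear} is a candidate key.
{ArtistID, Country, LabelID}⁺ = {ArtistID, Country, Genre, LabelID, ReleaseYear} — all of the relation — so {ArtistID, Country, LabelID} is a candidate key.
{Country, Genre, LabelID}⁺ = {ArtistID, Country, Genre, LabelID, ReleaseYear} — all of the relation — so {Country, Genre, LabelID} is a candidate key.
Any other superkey properly contains one of these, so there are no further candidate keys.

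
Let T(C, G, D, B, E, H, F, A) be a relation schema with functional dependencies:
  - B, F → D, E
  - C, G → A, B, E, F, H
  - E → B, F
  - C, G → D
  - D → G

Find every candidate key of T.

{B, C, F}, {C, D}, {C, E}, {C, G}

No FD produces {C}, so it must be in every candidate key.
{C, D} is a candidate key since {C, D}⁺ = {A, B, C, D, E, F, G, H} covers every attribute.
{C, E} is a candidate key since {C, E}⁺ = {A, B, C, D, E, F, G, H} covers every attribute.
{C, G} is a candidate key since {C, G}⁺ = {A, B, C, D, E, F, G, H} covers every attribute.
{B, C, F} is a candidate key since {B, C, F}⁺ = {A, B, C, D, E, F, G, H} covers every attribute.
These are minimal and exhaustive — every other superkey contains one of them.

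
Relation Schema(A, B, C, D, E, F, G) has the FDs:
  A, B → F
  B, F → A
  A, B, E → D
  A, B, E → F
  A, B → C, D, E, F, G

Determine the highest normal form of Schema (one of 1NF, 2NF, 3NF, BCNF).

BCNF

Candidate keys: {A, B}, {B, F}. Prime attributes: {A, B, F}.
Every FD has a superkey on the left, so the relation is in BCNF.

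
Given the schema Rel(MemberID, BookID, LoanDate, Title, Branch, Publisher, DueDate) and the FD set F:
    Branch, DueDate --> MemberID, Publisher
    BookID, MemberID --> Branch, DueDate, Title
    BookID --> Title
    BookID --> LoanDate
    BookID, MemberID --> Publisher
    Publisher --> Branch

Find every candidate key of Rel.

{BookID, Branch, DueDate}, {BookID, DueDate, Publisher}, {BookID, MemberID}

{BookID} never appears on the right of any FD, so every key must include it.
{BookID, MemberID}⁺ = {BookID, Branch, DueDate, LoanDate, MemberID, Publisher, Title} — all of the relation — so {BookID, MemberID} is a candidate key.
{BookID, Branch, DueDate}⁺ = {BookID, Branch, DueDate, LoanDate, MemberID, Publisher, Title} — all of the relation — so {BookID, Branch, DueDate} is a candidate key.
{BookID, DueDate, Publisher}⁺ = {BookID, Branch, DueDate, LoanDate, MemberID, Publisher, Title} — all of the relation — so {BookID, DueDate, Publisher} is a candidate key.
No proper subset of any of these is a key, and no other minimal superkey exists.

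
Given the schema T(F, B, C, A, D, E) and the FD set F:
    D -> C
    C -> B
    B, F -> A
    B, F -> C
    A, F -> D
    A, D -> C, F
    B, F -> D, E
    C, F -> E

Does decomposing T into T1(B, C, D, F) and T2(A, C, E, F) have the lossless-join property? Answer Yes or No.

T1 ∩ T2 = {C, F}; its closure under F is {A, B, C, D, E, F}.
This includes all of T1, so the common attributes are a superkey of T1 — the join is lossless.

Yes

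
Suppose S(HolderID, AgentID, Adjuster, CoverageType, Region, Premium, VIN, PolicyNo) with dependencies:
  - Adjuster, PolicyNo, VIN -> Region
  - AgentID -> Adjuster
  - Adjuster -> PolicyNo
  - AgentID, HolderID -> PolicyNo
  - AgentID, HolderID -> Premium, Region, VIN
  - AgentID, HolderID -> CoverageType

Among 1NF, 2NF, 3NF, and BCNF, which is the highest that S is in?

Candidate key: {AgentID, HolderID}. Prime attributes: {AgentID, HolderID}.
For Adjuster, PolicyNo, VIN -> Region we have {Adjuster, PolicyNo, VIN}⁺ = {Adjuster, PolicyNo, Region, VIN}; {Adjuster, PolicyNo, VIN} is not a superkey, so BCNF fails.
Adjuster, PolicyNo, VIN -> Region has non-prime {Region} on the right and a non-superkey on the left, so 3NF fails.
Since {AgentID} ⊂ {AgentID, HolderID} and {AgentID}⁺ ⊇ {Adjuster, PolicyNo} with {Adjuster, PolicyNo} non-prime, there is a partial dependency; 2NF fails.

1NF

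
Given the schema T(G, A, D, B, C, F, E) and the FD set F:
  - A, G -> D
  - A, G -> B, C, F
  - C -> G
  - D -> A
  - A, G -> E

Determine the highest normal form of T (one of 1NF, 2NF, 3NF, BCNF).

3NF

Candidate keys: {A, C}, {A, G}, {C, D}, {D, G}. Prime attributes: {A, C, D, G}.
C -> G breaks BCNF: {C}⁺ = {C, G}, so {C} is not a superkey.
But every attribute on its right side ({G}) is prime, and the same holds for every other non-superkey FD, so 3NF still holds.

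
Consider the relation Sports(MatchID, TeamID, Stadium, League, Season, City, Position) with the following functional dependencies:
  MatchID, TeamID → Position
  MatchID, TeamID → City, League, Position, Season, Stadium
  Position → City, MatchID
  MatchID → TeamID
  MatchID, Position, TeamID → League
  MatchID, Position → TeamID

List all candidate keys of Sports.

{MatchID}⁺ = {City, League, MatchID, Position, Season, Stadium, TeamID} — all of the relation — so {MatchID} is a candidate key.
{Position}⁺ = {City, League, MatchID, Position, Season, Stadium, TeamID} — all of the relation — so {Position} is a candidate key.
No proper subset of any of these is a key, and no other minimal superkey exists.

{MatchID}, {Position}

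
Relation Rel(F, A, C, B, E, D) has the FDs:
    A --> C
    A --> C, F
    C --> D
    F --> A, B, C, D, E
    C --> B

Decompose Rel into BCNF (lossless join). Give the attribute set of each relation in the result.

Candidate keys of the original relation: {A}, {F}.
In {A, B, C, D, E, F}, {C} is not a superkey ({C}⁺ restricted to this set is {B, C, D}), so split on C --> B, D into {B, C, D} and {A, C, E, F}.
{B, C, D}: every determinant is a superkey — BCNF.
{A, C, E, F}: every determinant is a superkey — BCNF.

{A, C, E, F}; {B, C, D}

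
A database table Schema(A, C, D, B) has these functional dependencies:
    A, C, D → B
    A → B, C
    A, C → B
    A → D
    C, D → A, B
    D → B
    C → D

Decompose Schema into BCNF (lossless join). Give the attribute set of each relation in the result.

{A, C, D}; {B, D}

Candidate keys of the original relation: {A}, {C}.
{A, B, C, D}: {D} determines {B, D} here but is not a superkey — split on D → B, giving {B, D} and {A, C, D}.
{B, D}: every determinant is a superkey — BCNF.
{A, C, D}: every determinant is a superkey — BCNF.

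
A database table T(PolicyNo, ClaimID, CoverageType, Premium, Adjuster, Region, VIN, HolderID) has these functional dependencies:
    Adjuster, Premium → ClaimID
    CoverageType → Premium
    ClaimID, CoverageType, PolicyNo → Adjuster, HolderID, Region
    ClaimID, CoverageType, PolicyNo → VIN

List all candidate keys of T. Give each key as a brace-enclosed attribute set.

{CoverageType, PolicyNo} never appear on the right of any FD, so every key must include all of them.
Closure of {Adjuster, CoverageType, PolicyNo} is {Adjuster, ClaimID, CoverageType, HolderID, PolicyNo, Premium, Region, VIN}, the whole schema; {Adjuster, CoverageType, PolicyNo} is a candidate key.
Closure of {ClaimID, CoverageType, PolicyNo} is {Adjuster, ClaimID, CoverageType, HolderID, PolicyNo, Premium, Region, VIN}, the whole schema; {ClaimID, CoverageType, PolicyNo} is a candidate key.
No proper subset of any of these is a key, and no other minimal superkey exists.

{Adjuster, CoverageType, PolicyNo}, {ClaimID, CoverageType, PolicyNo}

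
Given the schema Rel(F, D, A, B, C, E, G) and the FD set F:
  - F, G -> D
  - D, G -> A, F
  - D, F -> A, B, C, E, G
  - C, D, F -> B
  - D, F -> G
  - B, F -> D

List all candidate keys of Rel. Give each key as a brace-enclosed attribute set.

{B, F}, {D, F}, {D, G}, {F, G}

{B, F}⁺ = {A, B, C, D, E, F, G} — all of the relation — so {B, F} is a candidate key.
{D, F}⁺ = {A, B, C, D, E, F, G} — all of the relation — so {D, F} is a candidate key.
{D, G}⁺ = {A, B, C, D, E, F, G} — all of the relation — so {D, G} is a candidate key.
{F, G}⁺ = {A, B, C, D, E, F, G} — all of the relation — so {F, G} is a candidate key.
These are minimal and exhaustive — every other superkey contains one of them.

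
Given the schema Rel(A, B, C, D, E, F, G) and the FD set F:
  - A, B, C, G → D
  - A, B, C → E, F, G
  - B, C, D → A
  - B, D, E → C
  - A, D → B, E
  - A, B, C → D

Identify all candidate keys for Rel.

{A, D} is a candidate key since {A, D}⁺ = {A, B, C, D, E, F, G} covers every attribute.
{A, B, C} is a candidate key since {A, B, C}⁺ = {A, B, C, D, E, F, G} covers every attribute.
{B, C, D} is a candidate key since {B, C, D}⁺ = {A, B, C, D, E, F, G} covers every attribute.
{B, D, E} is a candidate key since {B, D, E}⁺ = {A, B, C, D, E, F, G} covers every attribute.
No proper subset of any of these is a key, and no other minimal superkey exists.

{A, B, C}, {A, D}, {B, C, D}, {B, D, E}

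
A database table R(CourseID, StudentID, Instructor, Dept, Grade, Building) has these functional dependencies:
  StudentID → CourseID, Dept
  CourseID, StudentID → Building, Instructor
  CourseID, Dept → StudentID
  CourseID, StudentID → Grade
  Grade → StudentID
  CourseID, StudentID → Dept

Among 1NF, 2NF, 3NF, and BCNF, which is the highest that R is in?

BCNF

Candidate keys: {CourseID, Dept}, {Grade}, {StudentID}. Prime attributes: {CourseID, Dept, Grade, StudentID}.
Each dependency's left side is a superkey — BCNF holds.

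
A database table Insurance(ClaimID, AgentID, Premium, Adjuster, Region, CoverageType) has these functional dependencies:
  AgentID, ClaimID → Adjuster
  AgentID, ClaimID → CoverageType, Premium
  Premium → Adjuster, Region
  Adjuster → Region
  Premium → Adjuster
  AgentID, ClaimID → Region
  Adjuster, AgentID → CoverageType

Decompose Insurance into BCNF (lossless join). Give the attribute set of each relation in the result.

Candidate key of the original relation: {AgentID, ClaimID}.
{Adjuster, AgentID, ClaimID, CoverageType, Premium, Region}: {Premium} determines {Adjuster, Premium, Region} here but is not a superkey — split on Premium → Adjuster, Region, giving {Adjuster, Premium, Region} and {AgentID, ClaimID, CoverageType, Premium}.
{Adjuster, Premium, Region}: {Adjuster} determines {Adjuster, Region} here but is not a superkey — split on Adjuster → Region, giving {Adjuster, Region} and {Adjuster, Premium}.
{Adjuster, Region} has no BCNF violation.
{Adjuster, Premium} has no BCNF violation.
{AgentID, ClaimID, CoverageType, Premium}: {AgentID, Premium} determines {AgentID, CoverageType, Premium} here but is not a superkey — split on AgentID, Premium → CoverageType, giving {AgentID, CoverageType, Premium} and {AgentID, ClaimID, Premium}.
{AgentID, CoverageType, Premium} has no BCNF violation.
{AgentID, ClaimID, Premium} has no BCNF violation.

{Adjuster, Premium}; {Adjuster, Region}; {AgentID, ClaimID, Premium}; {AgentID, CoverageType, Premium}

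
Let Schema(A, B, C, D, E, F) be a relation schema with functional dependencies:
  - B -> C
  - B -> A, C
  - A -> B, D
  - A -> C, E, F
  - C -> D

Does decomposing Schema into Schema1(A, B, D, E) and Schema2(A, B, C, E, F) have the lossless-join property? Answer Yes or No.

Yes

The shared attributes are {A, B, E} and {A, B, E}⁺ = {A, B, C, D, E, F}.
Since Schema1 ⊆ {A, B, C, D, E, F}, the intersection is a superkey of Schema1; the decomposition is lossless.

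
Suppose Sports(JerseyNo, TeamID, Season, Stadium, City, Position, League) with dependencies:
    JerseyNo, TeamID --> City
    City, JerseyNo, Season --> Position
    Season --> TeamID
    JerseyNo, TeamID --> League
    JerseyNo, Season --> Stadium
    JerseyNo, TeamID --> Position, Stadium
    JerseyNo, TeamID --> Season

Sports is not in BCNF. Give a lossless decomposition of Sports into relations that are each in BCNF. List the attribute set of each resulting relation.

{City, JerseyNo, League, Position, Season, Stadium}; {Season, TeamID}

Candidate keys of the original relation: {JerseyNo, Season}, {JerseyNo, TeamID}.
In {City, JerseyNo, League, Position, Season, Stadium, TeamID}, {Season} is not a superkey ({Season}⁺ restricted to this set is {Season, TeamID}), so split on Season --> TeamID into {Season, TeamID} and {City, JerseyNo, League, Position, Season, Stadium}.
{Season, TeamID} is in BCNF.
{City, JerseyNo, League, Position, Season, Stadium} is in BCNF.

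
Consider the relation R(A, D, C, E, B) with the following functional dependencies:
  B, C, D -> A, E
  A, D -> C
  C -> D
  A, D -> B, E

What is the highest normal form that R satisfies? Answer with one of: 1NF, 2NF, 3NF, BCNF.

Candidate keys: {A, C}, {A, D}, {B, C}. Prime attributes: {A, B, C, D}.
C -> D: {C}⁺ = {C, D}, which is not all of the attributes, so the left side is not a superkey — BCNF is violated.
Since {D} ⊆ prime attributes and every other non-superkey FD also has a prime right side, the schema is in 3NF.

3NF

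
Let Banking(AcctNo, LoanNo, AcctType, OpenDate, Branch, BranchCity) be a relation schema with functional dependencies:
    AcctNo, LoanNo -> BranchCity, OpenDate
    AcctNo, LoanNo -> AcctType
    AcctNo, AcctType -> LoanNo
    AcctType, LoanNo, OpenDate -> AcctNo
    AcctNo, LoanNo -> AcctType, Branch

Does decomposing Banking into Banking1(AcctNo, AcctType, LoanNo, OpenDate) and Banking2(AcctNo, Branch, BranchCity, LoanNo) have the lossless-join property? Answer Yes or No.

Yes

Common attributes: {AcctNo, LoanNo}; their closure is {AcctNo, AcctType, Branch, BranchCity, LoanNo, OpenDate}.
Banking1 is contained in that closure, so Banking1 ∩ Banking2 -> Banking1 holds and the join is lossless.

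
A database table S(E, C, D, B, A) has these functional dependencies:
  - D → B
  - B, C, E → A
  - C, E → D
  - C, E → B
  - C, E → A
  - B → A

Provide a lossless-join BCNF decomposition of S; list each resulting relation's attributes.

Candidate key of the original relation: {C, E}.
In {A, B, C, D, E}, {D} is not a superkey ({D}⁺ restricted to this set is {A, B, D}), so split on D → A, B into {A, B, D} and {C, D, E}.
In {A, B, D}, {B} is not a superkey ({B}⁺ restricted to this set is {A, B}), so split on B → A into {A, B} and {B, D}.
{A, B}: every determinant is a superkey — BCNF.
{B, D}: every determinant is a superkey — BCNF.
{C, D, E}: every determinant is a superkey — BCNF.

{A, B}; {B, D}; {C, D, E}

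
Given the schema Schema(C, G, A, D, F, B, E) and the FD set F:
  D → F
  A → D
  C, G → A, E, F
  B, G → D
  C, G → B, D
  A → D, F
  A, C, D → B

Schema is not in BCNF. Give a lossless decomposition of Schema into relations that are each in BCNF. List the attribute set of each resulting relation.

{A, B, C}; {A, C, E, G}; {A, D}; {D, F}

Candidate key of the original relation: {C, G}.
In {A, B, C, D, E, F, G}, {D} is not a superkey ({D}⁺ restricted to this set is {D, F}), so split on D → F into {D, F} and {A, B, C, D, E, G}.
{D, F} has no BCNF violation.
In {A, B, C, D, E, G}, {A} is not a superkey ({A}⁺ restricted to this set is {A, D}), so split on A → D into {A, D} and {A, B, C, E, G}.
{A, D} has no BCNF violation.
In {A, B, C, E, G}, {A, C} is not a superkey ({A, C}⁺ restricted to this set is {A, B, C}), so split on A, C → B into {A, B, C} and {A, C, E, G}.
{A, B, C} has no BCNF violation.
{A, C, E, G} has no BCNF violation.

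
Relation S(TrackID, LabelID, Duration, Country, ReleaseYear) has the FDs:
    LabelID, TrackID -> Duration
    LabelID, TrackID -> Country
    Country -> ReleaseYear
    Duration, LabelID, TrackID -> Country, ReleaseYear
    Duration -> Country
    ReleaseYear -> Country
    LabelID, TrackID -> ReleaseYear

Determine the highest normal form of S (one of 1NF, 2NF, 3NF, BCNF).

Candidate key: {LabelID, TrackID}. Prime attributes: {LabelID, TrackID}.
Country -> ReleaseYear: {Country}⁺ = {Country, ReleaseYear}, which is not all of the attributes, so the left side is not a superkey — BCNF is violated.
Country -> ReleaseYear has non-prime {ReleaseYear} on the right and a non-superkey on the left, so 3NF fails.
No proper subset of a key has a non-prime attribute in its closure, so there is no partial dependency; 2NF holds.

2NF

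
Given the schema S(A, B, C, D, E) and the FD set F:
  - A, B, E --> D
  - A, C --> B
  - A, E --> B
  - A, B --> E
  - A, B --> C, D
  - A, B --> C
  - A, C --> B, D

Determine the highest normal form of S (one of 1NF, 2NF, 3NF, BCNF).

Candidate keys: {A, B}, {A, C}, {A, E}. Prime attributes: {A, B, C, E}.
Every FD has a superkey on the left, so the relation is in BCNF.

BCNF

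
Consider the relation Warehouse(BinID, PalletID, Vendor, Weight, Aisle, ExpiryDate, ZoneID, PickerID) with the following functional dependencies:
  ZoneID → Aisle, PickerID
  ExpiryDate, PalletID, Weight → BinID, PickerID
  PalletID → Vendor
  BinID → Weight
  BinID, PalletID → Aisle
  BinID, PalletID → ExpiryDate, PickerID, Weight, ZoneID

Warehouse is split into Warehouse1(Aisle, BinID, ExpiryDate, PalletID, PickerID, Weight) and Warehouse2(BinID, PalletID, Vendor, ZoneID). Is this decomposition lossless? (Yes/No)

Common attributes: {BinID, PalletID}; their closure is {Aisle, BinID, ExpiryDate, PalletID, PickerID, Vendor, Weight, ZoneID}.
This includes all of Warehouse1, so the common attributes are a superkey of Warehouse1 — the join is lossless.

Yes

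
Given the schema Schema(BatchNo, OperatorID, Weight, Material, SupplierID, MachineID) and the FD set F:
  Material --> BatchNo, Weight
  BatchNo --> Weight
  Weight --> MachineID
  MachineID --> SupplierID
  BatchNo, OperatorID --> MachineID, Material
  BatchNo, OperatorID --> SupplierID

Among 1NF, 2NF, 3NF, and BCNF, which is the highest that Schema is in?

1NF

Candidate keys: {BatchNo, OperatorID}, {Material, OperatorID}. Prime attributes: {BatchNo, Material, OperatorID}.
Material --> BatchNo, Weight: {Material}⁺ = {BatchNo, MachineID, Material, SupplierID, Weight}, which is not all of the attributes, so the left side is not a superkey — BCNF is violated.
Material --> BatchNo, Weight has non-prime {Weight} on the right and a non-superkey on the left, so 3NF fails.
The proper key subset {BatchNo} of {BatchNo, OperatorID} determines non-prime {MachineID, SupplierID, Weight}, so the relation is not even in 2NF.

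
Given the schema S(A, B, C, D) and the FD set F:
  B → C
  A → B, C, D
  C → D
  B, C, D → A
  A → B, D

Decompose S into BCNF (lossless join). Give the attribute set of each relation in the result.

{A, B, C}; {C, D}

Candidate keys of the original relation: {A}, {B}.
Within {A, B, C, D}: {C}⁺ ∩ {A, B, C, D} = {C, D}, not the whole set, so C → D violates BCNF; decompose into {C, D} and {A, B, C}.
{C, D} has no BCNF violation.
{A, B, C} has no BCNF violation.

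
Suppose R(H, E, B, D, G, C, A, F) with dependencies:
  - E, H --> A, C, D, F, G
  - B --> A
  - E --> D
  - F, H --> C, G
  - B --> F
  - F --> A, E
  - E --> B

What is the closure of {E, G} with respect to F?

Start with {E, G}.
E --> D applies; add {D} → now {D, E, G}.
E --> B applies; add {B} → now {B, D, E, G}.
B --> A applies; add {A} → now {A, B, D, E, G}.
B --> F applies; add {F} → now {A, B, D, E, F, G}.
No further FD applies.

{A, B, D, E, F, G}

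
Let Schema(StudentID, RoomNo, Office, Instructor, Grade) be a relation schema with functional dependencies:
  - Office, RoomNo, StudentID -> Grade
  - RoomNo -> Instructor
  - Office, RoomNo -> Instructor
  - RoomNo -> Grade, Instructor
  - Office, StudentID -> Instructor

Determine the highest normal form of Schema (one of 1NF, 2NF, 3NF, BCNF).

1NF

Candidate key: {Office, RoomNo, StudentID}. Prime attributes: {Office, RoomNo, StudentID}.
RoomNo -> Instructor: {RoomNo}⁺ = {Grade, Instructor, RoomNo}, which is not all of the attributes, so the left side is not a superkey — BCNF is violated.
RoomNo -> Instructor determines the non-prime attribute {Instructor} from a non-superkey — 3NF is violated.
The proper key subset {RoomNo} of {Office, RoomNo, StudentID} determines non-prime {Grade, Instructor}, so the relation is not even in 2NF.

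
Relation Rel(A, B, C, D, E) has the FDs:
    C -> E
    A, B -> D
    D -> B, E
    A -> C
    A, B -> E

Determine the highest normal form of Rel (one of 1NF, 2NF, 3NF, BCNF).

Candidate keys: {A, B}, {A, D}. Prime attributes: {A, B, D}.
For C -> E we have {C}⁺ = {C, E}; {C} is not a superkey, so BCNF fails.
C -> E determines the non-prime attribute {E} from a non-superkey — 3NF is violated.
The proper key subset {A} of {A, B} determines non-prime {C, E}, so the relation is not even in 2NF.

1NF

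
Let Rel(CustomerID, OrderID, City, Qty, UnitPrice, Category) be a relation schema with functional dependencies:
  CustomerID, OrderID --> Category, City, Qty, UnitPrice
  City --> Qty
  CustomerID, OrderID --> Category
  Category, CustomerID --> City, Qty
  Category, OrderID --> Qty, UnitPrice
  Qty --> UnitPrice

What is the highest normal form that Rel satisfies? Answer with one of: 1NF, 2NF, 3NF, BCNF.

2NF

Candidate key: {CustomerID, OrderID}. Prime attributes: {CustomerID, OrderID}.
City --> Qty breaks BCNF: {City}⁺ = {City, Qty, UnitPrice}, so {City} is not a superkey.
City --> Qty determines the non-prime attribute {Qty} from a non-superkey — 3NF is violated.
No proper subset of a key has a non-prime attribute in its closure, so there is no partial dependency; 2NF holds.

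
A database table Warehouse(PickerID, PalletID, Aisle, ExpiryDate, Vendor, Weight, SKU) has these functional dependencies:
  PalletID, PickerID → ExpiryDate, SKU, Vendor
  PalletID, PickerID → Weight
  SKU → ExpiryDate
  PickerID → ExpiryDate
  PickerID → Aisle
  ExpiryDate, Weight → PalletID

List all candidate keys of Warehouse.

{PickerID} never appears on the right of any FD, so every key must include it.
Closure of {PalletID, PickerID} is {Aisle, ExpiryDate, PalletID, PickerID, SKU, Vendor, Weight}, the whole schema; {PalletID, PickerID} is a candidate key.
Closure of {PickerID, Weight} is {Aisle, ExpiryDate, PalletID, PickerID, SKU, Vendor, Weight}, the whole schema; {PickerID, Weight} is a candidate key.
These are minimal and exhaustive — every other superkey contains one of them.

{PalletID, PickerID}, {PickerID, Weight}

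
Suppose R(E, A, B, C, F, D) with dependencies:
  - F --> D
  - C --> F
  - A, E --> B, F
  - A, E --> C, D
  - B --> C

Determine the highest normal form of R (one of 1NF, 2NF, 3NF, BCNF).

2NF

Candidate key: {A, E}. Prime attributes: {A, E}.
F --> D breaks BCNF: {F}⁺ = {D, F}, so {F} is not a superkey.
F --> D determines the non-prime attribute {D} from a non-superkey — 3NF is violated.
Checking every proper subset of each key, none determines a non-prime attribute — 2NF is satisfied.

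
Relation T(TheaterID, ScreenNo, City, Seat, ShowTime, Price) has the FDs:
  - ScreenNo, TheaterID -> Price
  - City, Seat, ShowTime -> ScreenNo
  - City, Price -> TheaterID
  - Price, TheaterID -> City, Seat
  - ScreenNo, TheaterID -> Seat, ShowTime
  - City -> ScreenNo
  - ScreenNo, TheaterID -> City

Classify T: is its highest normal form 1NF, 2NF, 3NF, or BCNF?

3NF

Candidate keys: {City, Price}, {City, TheaterID}, {Price, TheaterID}, {ScreenNo, TheaterID}. Prime attributes: {City, Price, ScreenNo, TheaterID}.
For City, Seat, ShowTime -> ScreenNo we have {City, Seat, ShowTime}⁺ = {City, ScreenNo, Seat, ShowTime}; {City, Seat, ShowTime} is not a superkey, so BCNF fails.
Since {ScreenNo} ⊆ prime attributes and every other non-superkey FD also has a prime right side, the schema is in 3NF.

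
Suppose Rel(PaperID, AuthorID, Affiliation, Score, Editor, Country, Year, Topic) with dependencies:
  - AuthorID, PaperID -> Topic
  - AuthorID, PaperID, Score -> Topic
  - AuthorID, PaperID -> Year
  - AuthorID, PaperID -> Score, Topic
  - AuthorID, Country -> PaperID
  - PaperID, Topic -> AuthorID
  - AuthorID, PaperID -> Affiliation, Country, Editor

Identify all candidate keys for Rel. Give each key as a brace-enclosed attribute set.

{AuthorID, Country}⁺ = {Affiliation, AuthorID, Country, Editor, PaperID, Score, Topic, Year} — all of the relation — so {AuthorID, Country} is a candidate key.
{AuthorID, PaperID}⁺ = {Affiliation, AuthorID, Country, Editor, PaperID, Score, Topic, Year} — all of the relation — so {AuthorID, PaperID} is a candidate key.
{PaperID, Topic}⁺ = {Affiliation, AuthorID, Country, Editor, PaperID, Score, Topic, Year} — all of the relation — so {PaperID, Topic} is a candidate key.
These are minimal and exhaustive — every other superkey contains one of them.

{AuthorID, Country}, {AuthorID, PaperID}, {PaperID, Topic}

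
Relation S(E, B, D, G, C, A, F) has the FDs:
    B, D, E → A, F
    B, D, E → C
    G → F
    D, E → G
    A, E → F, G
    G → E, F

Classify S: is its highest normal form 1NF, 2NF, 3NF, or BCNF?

Candidate keys: {B, D, E}, {B, D, G}. Prime attributes: {B, D, E, G}.
G → F: {G}⁺ = {E, F, G}, which is not all of the attributes, so the left side is not a superkey — BCNF is violated.
G → F determines the non-prime attribute {F} from a non-superkey — 3NF is violated.
The proper key subset {D, E} of {B, D, E} determines non-prime {F}, so the relation is not even in 2NF.

1NF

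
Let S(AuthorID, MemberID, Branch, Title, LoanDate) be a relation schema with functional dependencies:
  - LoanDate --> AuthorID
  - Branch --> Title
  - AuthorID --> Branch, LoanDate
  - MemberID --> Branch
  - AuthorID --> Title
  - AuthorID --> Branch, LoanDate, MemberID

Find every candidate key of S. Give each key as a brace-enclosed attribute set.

{AuthorID}, {LoanDate}

Closure of {AuthorID} is {AuthorID, Branch, LoanDate, MemberID, Title}, the whole schema; {AuthorID} is a candidate key.
Closure of {LoanDate} is {AuthorID, Branch, LoanDate, MemberID, Title}, the whole schema; {LoanDate} is a candidate key.
Any other superkey properly contains one of these, so there are no further candidate keys.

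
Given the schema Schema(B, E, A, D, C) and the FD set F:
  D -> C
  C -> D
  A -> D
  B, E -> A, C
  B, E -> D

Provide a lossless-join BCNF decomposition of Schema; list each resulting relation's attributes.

{A, B, E}; {A, D}; {C, D}

Candidate key of the original relation: {B, E}.
Within {A, B, C, D, E}: {D}⁺ ∩ {A, B, C, D, E} = {C, D}, not the whole set, so D -> C violates BCNF; decompose into {C, D} and {A, B, D, E}.
{C, D}: every determinant is a superkey — BCNF.
Within {A, B, D, E}: {A}⁺ ∩ {A, B, D, E} = {A, D}, not the whole set, so A -> D violates BCNF; decompose into {A, D} and {A, B, E}.
{A, D}: every determinant is a superkey — BCNF.
{A, B, E}: every determinant is a superkey — BCNF.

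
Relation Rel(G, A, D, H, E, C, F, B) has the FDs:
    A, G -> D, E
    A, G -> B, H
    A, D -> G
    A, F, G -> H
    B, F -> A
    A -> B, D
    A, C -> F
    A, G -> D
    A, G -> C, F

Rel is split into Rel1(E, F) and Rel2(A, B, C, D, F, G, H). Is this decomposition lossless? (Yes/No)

Common attributes: {F}; their closure is {F}.
Neither Rel1 nor Rel2 is contained in that closure, so the decomposition is lossy.

No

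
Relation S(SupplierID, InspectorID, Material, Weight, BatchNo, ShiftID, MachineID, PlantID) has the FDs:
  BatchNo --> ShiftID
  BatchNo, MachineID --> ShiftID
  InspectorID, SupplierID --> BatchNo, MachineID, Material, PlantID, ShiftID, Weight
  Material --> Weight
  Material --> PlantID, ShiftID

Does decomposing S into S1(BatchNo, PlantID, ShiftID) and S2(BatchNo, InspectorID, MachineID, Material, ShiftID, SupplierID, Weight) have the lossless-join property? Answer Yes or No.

No

S1 ∩ S2 = {BatchNo, ShiftID}; its closure under F is {BatchNo, ShiftID}.
The closure covers neither S1 nor S2 entirely; the join is not lossless.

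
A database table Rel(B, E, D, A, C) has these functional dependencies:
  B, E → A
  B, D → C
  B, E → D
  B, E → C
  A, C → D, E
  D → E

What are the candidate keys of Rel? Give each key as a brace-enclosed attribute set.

{A, B, C}, {B, D}, {B, E}

{B} never appears on the right of any FD, so every key must include it.
{B, D} is a candidate key since {B, D}⁺ = {A, B, C, D, E} covers every attribute.
{B, E} is a candidate key since {B, E}⁺ = {A, B, C, D, E} covers every attribute.
{A, B, C} is a candidate key since {A, B, C}⁺ = {A, B, C, D, E} covers every attribute.
No proper subset of any of these is a key, and no other minimal superkey exists.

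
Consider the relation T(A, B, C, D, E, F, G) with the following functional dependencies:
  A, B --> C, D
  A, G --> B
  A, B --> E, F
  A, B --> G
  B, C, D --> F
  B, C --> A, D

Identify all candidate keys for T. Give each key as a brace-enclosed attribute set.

{A, B}⁺ = {A, B, C, D, E, F, G}, which is every attribute, so {A, B} is a candidate key.
{A, G}⁺ = {A, B, C, D, E, F, G}, which is every attribute, so {A, G} is a candidate key.
{B, C}⁺ = {A, B, C, D, E, F, G}, which is every attribute, so {B, C} is a candidate key.
Any other superkey properly contains one of these, so there are no further candidate keys.

{A, B}, {A, G}, {B, C}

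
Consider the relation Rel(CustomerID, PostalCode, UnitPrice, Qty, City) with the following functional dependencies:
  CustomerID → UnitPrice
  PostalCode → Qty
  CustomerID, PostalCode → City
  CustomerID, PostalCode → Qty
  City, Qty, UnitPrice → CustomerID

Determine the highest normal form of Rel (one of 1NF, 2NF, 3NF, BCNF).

1NF

Candidate keys: {City, PostalCode, UnitPrice}, {CustomerID, PostalCode}. Prime attributes: {City, CustomerID, PostalCode, UnitPrice}.
CustomerID → UnitPrice: {CustomerID}⁺ = {CustomerID, UnitPrice}, which is not all of the attributes, so the left side is not a superkey — BCNF is violated.
PostalCode → Qty determines the non-prime attribute {Qty} from a non-superkey — 3NF is violated.
Since {PostalCode} ⊂ {CustomerID, PostalCode} and {PostalCode}⁺ ⊇ {Qty} with {Qty} non-prime, there is a partial dependency; 2NF fails.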